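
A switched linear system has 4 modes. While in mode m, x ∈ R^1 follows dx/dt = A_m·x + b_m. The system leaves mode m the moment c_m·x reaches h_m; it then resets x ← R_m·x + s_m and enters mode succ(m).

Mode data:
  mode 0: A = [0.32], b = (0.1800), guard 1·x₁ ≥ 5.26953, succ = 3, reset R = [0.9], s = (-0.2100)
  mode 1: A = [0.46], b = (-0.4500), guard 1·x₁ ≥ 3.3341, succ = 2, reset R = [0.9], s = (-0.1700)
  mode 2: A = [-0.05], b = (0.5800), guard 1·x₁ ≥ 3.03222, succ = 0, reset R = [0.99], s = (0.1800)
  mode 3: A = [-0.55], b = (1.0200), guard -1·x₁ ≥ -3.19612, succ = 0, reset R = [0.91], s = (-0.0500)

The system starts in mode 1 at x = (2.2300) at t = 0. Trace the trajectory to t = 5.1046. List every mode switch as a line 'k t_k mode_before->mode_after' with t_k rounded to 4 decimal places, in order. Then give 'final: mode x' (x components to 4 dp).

1 1.3747 1->2
2 1.8397 2->0
3 3.2244 0->3
4 4.4812 3->0
final: 0 3.6138

Mode 1: guard c·x = 3.3341 hit at Δt = 1.3747 (t = 1.3747), x⁻ = (3.3341) → reset → x⁺ = (2.8307), jump to mode 2
Mode 2: guard c·x = 3.0322 hit at Δt = 0.4650 (t = 1.8397), x⁻ = (3.0322) → reset → x⁺ = (3.1819), jump to mode 0
Mode 0: guard c·x = 5.2695 hit at Δt = 1.3847 (t = 3.2244), x⁻ = (5.2695) → reset → x⁺ = (4.5326), jump to mode 3
Mode 3: guard c·x = -3.1961 hit at Δt = 1.2568 (t = 4.4812), x⁻ = (3.1961) → reset → x⁺ = (2.8585), jump to mode 0
Mode 0: flow for 0.6234 to horizon, guard not reached → x = (3.6138)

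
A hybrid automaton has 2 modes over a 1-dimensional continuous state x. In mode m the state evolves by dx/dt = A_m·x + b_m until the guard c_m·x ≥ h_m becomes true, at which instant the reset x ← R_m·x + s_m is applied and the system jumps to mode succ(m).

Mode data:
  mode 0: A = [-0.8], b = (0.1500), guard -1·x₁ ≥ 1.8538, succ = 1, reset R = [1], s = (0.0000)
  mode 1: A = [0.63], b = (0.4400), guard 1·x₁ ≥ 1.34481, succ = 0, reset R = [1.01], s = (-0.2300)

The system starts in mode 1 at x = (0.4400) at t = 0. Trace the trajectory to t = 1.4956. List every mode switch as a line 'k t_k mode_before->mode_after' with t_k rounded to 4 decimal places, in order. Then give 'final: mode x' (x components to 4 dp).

1 0.9284 1->0
final: 0 0.7851

Mode 1: guard c·x = 1.3448 hit at Δt = 0.9284 (t = 0.9284), x⁻ = (1.3448) → reset → x⁺ = (1.1283), jump to mode 0
Mode 0: flow for 0.5672 to horizon, guard not reached → x = (0.7851)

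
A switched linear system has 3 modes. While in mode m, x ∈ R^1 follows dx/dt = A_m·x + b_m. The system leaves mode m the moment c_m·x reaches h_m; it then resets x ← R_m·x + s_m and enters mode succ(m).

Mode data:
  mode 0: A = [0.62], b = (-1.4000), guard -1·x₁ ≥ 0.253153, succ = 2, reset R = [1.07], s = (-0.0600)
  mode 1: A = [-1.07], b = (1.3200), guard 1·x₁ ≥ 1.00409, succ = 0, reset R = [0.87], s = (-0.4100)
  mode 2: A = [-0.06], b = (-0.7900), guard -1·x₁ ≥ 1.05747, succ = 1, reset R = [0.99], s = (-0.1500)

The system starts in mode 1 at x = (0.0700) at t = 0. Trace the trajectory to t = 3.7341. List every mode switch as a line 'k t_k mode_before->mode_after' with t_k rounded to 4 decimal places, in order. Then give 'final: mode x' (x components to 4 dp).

Mode 1: guard c·x = 1.0041 hit at Δt = 1.5170 (t = 1.5170), x⁻ = (1.0041) → reset → x⁺ = (0.4636), jump to mode 0
Mode 0: guard c·x = 0.2532 hit at Δt = 0.5420 (t = 2.0590), x⁻ = (-0.2532) → reset → x⁺ = (-0.3309), jump to mode 2
Mode 2: guard c·x = 1.0575 hit at Δt = 0.9712 (t = 3.0302), x⁻ = (-1.0575) → reset → x⁺ = (-1.1969), jump to mode 1
Mode 1: flow for 0.7039 to horizon, guard not reached → x = (0.0892)

1 1.5170 1->0
2 2.0590 0->2
3 3.0302 2->1
final: 1 0.0892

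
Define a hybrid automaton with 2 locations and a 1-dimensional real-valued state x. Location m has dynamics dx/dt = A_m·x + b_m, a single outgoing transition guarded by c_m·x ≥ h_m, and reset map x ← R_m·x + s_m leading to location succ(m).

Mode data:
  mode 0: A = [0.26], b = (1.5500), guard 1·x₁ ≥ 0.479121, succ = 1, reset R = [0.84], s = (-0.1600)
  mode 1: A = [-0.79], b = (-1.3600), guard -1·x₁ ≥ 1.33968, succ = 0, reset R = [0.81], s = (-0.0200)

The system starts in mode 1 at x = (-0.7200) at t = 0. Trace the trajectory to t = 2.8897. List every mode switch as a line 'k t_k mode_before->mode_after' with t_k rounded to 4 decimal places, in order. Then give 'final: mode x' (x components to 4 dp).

1 1.2206 1->0
2 2.3065 0->1
final: 1 -0.4826

Mode 1: guard c·x = 1.3397 hit at Δt = 1.2206 (t = 1.2206), x⁻ = (-1.3397) → reset → x⁺ = (-1.1051), jump to mode 0
Mode 0: guard c·x = 0.4791 hit at Δt = 1.0859 (t = 2.3065), x⁻ = (0.4791) → reset → x⁺ = (0.2425), jump to mode 1
Mode 1: flow for 0.5832 to horizon, guard not reached → x = (-0.4826)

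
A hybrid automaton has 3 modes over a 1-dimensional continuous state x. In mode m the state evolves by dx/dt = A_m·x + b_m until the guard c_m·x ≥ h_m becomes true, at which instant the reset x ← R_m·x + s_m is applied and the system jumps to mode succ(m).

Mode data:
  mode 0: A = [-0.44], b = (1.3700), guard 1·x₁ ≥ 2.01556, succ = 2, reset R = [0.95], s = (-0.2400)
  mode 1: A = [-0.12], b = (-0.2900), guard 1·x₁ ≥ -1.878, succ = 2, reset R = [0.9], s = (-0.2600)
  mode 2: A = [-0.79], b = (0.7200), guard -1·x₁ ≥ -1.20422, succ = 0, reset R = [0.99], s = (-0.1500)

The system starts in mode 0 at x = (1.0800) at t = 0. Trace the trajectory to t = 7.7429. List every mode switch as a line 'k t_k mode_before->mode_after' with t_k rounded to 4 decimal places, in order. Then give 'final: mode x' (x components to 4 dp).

Mode 0: guard c·x = 2.0156 hit at Δt = 1.4006 (t = 1.4006), x⁻ = (2.0156) → reset → x⁺ = (1.6748), jump to mode 2
Mode 2: guard c·x = -1.2042 hit at Δt = 1.2129 (t = 2.6135), x⁻ = (1.2042) → reset → x⁺ = (1.0422), jump to mode 0
Mode 0: guard c·x = 2.0156 hit at Δt = 1.4425 (t = 4.0560), x⁻ = (2.0156) → reset → x⁺ = (1.6748), jump to mode 2
Mode 2: guard c·x = -1.2042 hit at Δt = 1.2129 (t = 5.2689), x⁻ = (1.2042) → reset → x⁺ = (1.0422), jump to mode 0
Mode 0: guard c·x = 2.0156 hit at Δt = 1.4425 (t = 6.7114), x⁻ = (2.0156) → reset → x⁺ = (1.6748), jump to mode 2
Mode 2: flow for 1.0315 to horizon, guard not reached → x = (1.2493)

1 1.4006 0->2
2 2.6135 2->0
3 4.0560 0->2
4 5.2689 2->0
5 6.7114 0->2
final: 2 1.2493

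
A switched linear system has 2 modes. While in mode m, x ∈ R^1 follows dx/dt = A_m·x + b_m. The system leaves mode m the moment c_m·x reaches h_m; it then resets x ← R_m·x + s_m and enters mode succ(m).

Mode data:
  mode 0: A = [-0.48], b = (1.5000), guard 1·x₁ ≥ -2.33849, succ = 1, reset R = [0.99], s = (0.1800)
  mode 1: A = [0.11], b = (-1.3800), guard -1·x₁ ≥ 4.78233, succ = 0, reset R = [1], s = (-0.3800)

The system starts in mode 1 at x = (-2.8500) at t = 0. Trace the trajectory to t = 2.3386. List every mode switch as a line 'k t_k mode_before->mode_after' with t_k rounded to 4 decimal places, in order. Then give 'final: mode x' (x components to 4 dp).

1 1.0749 1->0
2 1.9429 0->1
final: 1 -2.7882

Mode 1: guard c·x = 4.7823 hit at Δt = 1.0749 (t = 1.0749), x⁻ = (-4.7823) → reset → x⁺ = (-5.1623), jump to mode 0
Mode 0: guard c·x = -2.3385 hit at Δt = 0.8680 (t = 1.9429), x⁻ = (-2.3385) → reset → x⁺ = (-2.1351), jump to mode 1
Mode 1: flow for 0.3957 to horizon, guard not reached → x = (-2.7882)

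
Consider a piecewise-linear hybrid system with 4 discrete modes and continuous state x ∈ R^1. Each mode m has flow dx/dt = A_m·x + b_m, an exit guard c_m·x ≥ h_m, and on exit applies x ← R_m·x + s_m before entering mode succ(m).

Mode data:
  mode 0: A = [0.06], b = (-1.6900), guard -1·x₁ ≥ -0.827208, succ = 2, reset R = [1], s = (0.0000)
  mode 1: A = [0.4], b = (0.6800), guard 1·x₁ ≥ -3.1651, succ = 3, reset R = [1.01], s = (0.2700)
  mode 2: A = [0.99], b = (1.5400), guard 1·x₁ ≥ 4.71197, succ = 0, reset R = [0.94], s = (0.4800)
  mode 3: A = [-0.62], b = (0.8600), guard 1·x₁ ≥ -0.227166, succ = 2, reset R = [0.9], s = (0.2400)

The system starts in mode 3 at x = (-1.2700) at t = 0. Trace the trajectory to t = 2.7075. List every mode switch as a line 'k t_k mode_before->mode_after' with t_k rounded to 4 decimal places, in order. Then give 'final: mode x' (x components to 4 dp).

1 0.8038 3->2
2 2.1886 2->0
final: 0 4.1738

Mode 3: guard c·x = -0.2272 hit at Δt = 0.8038 (t = 0.8038), x⁻ = (-0.2272) → reset → x⁺ = (0.0356), jump to mode 2
Mode 2: guard c·x = 4.7120 hit at Δt = 1.3848 (t = 2.1886), x⁻ = (4.7120) → reset → x⁺ = (4.9093), jump to mode 0
Mode 0: flow for 0.5189 to horizon, guard not reached → x = (4.1738)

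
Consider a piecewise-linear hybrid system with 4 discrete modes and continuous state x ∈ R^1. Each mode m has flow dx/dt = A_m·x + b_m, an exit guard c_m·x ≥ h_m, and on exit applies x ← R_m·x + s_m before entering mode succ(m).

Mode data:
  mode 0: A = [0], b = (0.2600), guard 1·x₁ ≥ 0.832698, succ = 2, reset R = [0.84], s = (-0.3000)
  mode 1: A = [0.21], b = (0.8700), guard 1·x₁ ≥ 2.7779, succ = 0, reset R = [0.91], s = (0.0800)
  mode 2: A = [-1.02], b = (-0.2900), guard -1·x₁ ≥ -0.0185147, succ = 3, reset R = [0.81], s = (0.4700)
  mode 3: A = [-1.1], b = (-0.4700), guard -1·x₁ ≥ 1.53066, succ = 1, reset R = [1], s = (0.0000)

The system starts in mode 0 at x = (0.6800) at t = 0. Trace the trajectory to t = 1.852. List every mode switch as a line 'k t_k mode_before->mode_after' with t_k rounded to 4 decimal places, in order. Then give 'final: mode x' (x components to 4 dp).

Mode 0: guard c·x = 0.8327 hit at Δt = 0.5873 (t = 0.5873), x⁻ = (0.8327) → reset → x⁺ = (0.3995), jump to mode 2
Mode 2: guard c·x = -0.0185 hit at Δt = 0.7985 (t = 1.3858), x⁻ = (0.0185) → reset → x⁺ = (0.4850), jump to mode 3
Mode 3: flow for 0.4662 to horizon, guard not reached → x = (0.1190)

1 0.5873 0->2
2 1.3858 2->3
final: 3 0.1190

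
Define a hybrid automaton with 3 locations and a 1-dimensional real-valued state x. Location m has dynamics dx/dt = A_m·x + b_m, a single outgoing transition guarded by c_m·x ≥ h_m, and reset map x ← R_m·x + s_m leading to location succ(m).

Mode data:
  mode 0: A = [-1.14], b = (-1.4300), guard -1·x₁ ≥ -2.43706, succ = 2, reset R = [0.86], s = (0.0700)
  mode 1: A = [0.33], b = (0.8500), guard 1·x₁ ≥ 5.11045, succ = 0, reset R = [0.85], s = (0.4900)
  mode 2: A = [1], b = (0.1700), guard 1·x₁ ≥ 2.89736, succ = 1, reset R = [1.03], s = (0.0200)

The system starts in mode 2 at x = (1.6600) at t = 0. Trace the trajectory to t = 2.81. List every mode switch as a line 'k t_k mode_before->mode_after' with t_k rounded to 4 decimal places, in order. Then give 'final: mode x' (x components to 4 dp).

1 0.5165 2->1
2 1.4869 1->0
3 1.9258 0->2
4 2.1982 2->1
final: 1 4.2526

Mode 2: guard c·x = 2.8974 hit at Δt = 0.5165 (t = 0.5165), x⁻ = (2.8974) → reset → x⁺ = (3.0043), jump to mode 1
Mode 1: guard c·x = 5.1105 hit at Δt = 0.9704 (t = 1.4869), x⁻ = (5.1105) → reset → x⁺ = (4.8339), jump to mode 0
Mode 0: guard c·x = -2.4371 hit at Δt = 0.4389 (t = 1.9258), x⁻ = (2.4371) → reset → x⁺ = (2.1659), jump to mode 2
Mode 2: guard c·x = 2.8974 hit at Δt = 0.2724 (t = 2.1982), x⁻ = (2.8974) → reset → x⁺ = (3.0043), jump to mode 1
Mode 1: flow for 0.6118 to horizon, guard not reached → x = (4.2526)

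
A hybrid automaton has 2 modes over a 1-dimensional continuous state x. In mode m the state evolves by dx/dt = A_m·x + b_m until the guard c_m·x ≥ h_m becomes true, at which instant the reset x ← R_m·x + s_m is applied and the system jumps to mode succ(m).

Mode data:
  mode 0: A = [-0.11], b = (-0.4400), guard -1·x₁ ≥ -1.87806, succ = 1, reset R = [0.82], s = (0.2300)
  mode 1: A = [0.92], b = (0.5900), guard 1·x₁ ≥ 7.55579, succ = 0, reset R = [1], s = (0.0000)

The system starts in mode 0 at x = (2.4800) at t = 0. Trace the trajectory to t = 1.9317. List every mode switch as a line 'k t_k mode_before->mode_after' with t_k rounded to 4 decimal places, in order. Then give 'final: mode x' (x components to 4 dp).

1 0.8863 0->1
final: 1 5.6674

Mode 0: guard c·x = -1.8781 hit at Δt = 0.8863 (t = 0.8863), x⁻ = (1.8781) → reset → x⁺ = (1.7700), jump to mode 1
Mode 1: flow for 1.0454 to horizon, guard not reached → x = (5.6674)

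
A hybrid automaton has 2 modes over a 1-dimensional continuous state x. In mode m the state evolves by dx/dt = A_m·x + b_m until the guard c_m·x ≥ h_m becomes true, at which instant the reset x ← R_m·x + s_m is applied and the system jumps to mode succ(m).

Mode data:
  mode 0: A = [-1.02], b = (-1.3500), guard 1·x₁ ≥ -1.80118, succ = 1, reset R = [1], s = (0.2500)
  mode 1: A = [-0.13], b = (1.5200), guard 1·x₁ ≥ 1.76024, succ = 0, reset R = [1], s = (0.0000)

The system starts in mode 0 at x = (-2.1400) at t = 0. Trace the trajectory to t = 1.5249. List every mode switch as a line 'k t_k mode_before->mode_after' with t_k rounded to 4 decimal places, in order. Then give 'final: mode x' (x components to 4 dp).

1 0.5256 0->1
final: 1 0.0622

Mode 0: guard c·x = -1.8012 hit at Δt = 0.5256 (t = 0.5256), x⁻ = (-1.8012) → reset → x⁺ = (-1.5512), jump to mode 1
Mode 1: flow for 0.9993 to horizon, guard not reached → x = (0.0622)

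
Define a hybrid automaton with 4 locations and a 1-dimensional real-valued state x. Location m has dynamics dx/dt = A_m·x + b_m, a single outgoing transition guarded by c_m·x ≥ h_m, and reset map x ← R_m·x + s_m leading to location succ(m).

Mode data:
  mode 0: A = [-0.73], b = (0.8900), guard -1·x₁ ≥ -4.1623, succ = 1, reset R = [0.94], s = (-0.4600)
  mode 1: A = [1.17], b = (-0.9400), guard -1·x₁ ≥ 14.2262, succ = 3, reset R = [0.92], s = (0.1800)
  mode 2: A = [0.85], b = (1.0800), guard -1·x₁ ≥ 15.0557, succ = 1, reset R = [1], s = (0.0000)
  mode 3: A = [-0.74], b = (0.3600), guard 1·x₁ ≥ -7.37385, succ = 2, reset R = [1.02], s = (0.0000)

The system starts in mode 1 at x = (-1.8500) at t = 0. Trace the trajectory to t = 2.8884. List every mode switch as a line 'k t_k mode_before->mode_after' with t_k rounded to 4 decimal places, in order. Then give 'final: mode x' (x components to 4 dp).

Mode 1: guard c·x = 14.2262 hit at Δt = 1.4822 (t = 1.4822), x⁻ = (-14.2262) → reset → x⁺ = (-12.9081), jump to mode 3
Mode 3: guard c·x = -7.3739 hit at Δt = 0.7203 (t = 2.2025), x⁻ = (-7.3738) → reset → x⁺ = (-7.5213), jump to mode 2
Mode 2: flow for 0.6859 to horizon, guard not reached → x = (-12.4684)

1 1.4822 1->3
2 2.2025 3->2
final: 2 -12.4684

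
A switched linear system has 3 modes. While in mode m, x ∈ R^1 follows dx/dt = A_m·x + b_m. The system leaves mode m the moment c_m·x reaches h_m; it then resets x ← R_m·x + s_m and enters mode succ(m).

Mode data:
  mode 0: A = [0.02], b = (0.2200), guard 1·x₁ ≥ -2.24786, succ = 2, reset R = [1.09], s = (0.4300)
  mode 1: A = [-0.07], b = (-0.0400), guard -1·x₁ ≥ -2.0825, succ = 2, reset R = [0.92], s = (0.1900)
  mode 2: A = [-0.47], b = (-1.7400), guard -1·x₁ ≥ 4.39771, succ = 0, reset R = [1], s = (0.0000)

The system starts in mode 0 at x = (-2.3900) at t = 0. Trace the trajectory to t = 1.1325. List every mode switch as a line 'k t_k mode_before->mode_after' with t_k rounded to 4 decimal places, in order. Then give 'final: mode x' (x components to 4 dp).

1 0.8187 0->2
final: 2 -2.2508

Mode 0: guard c·x = -2.2479 hit at Δt = 0.8187 (t = 0.8187), x⁻ = (-2.2479) → reset → x⁺ = (-2.0202), jump to mode 2
Mode 2: flow for 0.3138 to horizon, guard not reached → x = (-2.2508)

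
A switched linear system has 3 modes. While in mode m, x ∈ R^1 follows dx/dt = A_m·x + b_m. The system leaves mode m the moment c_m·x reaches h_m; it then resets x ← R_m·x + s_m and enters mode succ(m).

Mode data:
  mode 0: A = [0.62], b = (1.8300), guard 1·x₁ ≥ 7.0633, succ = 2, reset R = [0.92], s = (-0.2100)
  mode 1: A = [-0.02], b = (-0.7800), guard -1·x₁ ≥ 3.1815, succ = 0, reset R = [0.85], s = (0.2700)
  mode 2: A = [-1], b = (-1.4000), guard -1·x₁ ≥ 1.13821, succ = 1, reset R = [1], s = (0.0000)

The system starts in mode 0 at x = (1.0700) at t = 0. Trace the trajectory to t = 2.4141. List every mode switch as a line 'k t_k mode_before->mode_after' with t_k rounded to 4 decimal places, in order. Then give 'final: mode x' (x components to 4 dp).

Mode 0: guard c·x = 7.0633 hit at Δt = 1.4716 (t = 1.4716), x⁻ = (7.0633) → reset → x⁺ = (6.2882), jump to mode 2
Mode 2: flow for 0.9425 to horizon, guard not reached → x = (1.5957)

1 1.4716 0->2
final: 2 1.5957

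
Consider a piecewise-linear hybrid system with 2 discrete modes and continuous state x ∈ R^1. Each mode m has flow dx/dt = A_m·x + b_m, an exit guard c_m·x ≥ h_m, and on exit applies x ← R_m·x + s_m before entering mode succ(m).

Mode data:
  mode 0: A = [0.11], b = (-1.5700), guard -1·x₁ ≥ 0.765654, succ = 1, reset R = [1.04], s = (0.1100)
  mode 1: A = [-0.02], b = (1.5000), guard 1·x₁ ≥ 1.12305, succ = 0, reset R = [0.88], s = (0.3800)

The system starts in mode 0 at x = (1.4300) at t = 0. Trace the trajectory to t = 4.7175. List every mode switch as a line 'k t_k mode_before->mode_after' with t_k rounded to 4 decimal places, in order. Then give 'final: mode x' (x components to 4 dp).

Mode 0: guard c·x = 0.7657 hit at Δt = 1.4348 (t = 1.4348), x⁻ = (-0.7657) → reset → x⁺ = (-0.6863), jump to mode 1
Mode 1: guard c·x = 1.1231 hit at Δt = 1.2098 (t = 2.6446), x⁻ = (1.1230) → reset → x⁺ = (1.3683), jump to mode 0
Mode 0: guard c·x = 0.7657 hit at Δt = 1.3912 (t = 4.0358), x⁻ = (-0.7657) → reset → x⁺ = (-0.6863), jump to mode 1
Mode 1: flow for 0.6817 to horizon, guard not reached → x = (0.3386)

1 1.4348 0->1
2 2.6446 1->0
3 4.0358 0->1
final: 1 0.3386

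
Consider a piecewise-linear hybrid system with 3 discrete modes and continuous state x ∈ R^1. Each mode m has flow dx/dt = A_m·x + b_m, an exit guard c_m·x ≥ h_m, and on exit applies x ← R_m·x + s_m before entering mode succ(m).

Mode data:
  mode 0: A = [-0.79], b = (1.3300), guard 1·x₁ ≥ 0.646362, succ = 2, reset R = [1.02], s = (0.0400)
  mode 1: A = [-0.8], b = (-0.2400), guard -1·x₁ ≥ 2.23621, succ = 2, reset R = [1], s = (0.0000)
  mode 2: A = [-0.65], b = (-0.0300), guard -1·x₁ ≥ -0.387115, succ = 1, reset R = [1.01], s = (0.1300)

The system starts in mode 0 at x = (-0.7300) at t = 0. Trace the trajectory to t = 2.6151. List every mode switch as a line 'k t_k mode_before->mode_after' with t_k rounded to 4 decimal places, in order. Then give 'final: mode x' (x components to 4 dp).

1 1.0691 0->2
2 1.9039 2->1
final: 1 0.1648

Mode 0: guard c·x = 0.6464 hit at Δt = 1.0691 (t = 1.0691), x⁻ = (0.6464) → reset → x⁺ = (0.6993), jump to mode 2
Mode 2: guard c·x = -0.3871 hit at Δt = 0.8348 (t = 1.9039), x⁻ = (0.3871) → reset → x⁺ = (0.5210), jump to mode 1
Mode 1: flow for 0.7112 to horizon, guard not reached → x = (0.1648)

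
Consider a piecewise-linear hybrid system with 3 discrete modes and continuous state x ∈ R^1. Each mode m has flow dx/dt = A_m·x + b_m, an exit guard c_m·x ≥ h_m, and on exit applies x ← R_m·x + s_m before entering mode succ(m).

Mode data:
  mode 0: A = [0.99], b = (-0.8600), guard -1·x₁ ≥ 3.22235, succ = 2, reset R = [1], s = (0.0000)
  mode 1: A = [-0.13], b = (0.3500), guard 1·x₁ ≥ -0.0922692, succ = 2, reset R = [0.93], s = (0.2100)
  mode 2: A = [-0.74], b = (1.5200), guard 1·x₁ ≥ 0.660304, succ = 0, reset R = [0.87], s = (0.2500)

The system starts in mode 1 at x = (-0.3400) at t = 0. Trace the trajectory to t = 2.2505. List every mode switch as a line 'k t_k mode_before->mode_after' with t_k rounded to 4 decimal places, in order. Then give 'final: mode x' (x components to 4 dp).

Mode 1: guard c·x = -0.0923 hit at Δt = 0.6556 (t = 0.6556), x⁻ = (-0.0923) → reset → x⁺ = (0.1242), jump to mode 2
Mode 2: guard c·x = 0.6603 hit at Δt = 0.4398 (t = 1.0954), x⁻ = (0.6603) → reset → x⁺ = (0.8245), jump to mode 0
Mode 0: flow for 1.1551 to horizon, guard not reached → x = (0.7299)

1 0.6556 1->2
2 1.0954 2->0
final: 0 0.7299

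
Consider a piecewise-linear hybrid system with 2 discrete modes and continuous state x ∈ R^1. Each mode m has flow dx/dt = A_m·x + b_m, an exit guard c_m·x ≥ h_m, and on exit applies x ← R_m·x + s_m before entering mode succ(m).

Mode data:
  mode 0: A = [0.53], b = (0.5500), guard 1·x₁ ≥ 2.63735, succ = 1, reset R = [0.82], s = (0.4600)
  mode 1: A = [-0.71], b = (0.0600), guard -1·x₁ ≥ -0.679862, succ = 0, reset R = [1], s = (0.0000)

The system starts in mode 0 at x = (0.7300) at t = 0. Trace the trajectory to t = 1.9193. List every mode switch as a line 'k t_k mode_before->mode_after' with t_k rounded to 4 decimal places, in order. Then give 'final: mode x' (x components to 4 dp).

1 1.3809 0->1
final: 1 1.8163

Mode 0: guard c·x = 2.6374 hit at Δt = 1.3809 (t = 1.3809), x⁻ = (2.6374) → reset → x⁺ = (2.6226), jump to mode 1
Mode 1: flow for 0.5384 to horizon, guard not reached → x = (1.8163)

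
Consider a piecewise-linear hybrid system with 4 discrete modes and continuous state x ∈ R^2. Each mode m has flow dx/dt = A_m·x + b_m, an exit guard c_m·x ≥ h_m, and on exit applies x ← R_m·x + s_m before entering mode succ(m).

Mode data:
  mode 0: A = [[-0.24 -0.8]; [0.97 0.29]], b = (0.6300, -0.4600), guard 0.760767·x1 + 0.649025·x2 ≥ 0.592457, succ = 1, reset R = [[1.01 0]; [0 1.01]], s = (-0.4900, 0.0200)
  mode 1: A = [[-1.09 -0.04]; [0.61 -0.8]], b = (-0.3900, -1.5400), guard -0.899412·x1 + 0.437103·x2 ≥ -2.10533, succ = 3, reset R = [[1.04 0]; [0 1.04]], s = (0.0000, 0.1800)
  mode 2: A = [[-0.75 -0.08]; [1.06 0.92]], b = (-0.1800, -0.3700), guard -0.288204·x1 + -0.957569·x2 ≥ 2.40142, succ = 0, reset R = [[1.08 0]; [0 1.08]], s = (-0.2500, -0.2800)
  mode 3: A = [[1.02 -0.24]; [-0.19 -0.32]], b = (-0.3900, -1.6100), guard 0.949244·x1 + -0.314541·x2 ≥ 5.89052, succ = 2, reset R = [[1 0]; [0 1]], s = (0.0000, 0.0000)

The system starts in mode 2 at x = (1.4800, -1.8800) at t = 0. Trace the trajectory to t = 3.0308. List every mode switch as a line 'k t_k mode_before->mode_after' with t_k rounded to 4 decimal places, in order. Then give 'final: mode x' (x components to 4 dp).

1 0.7265 2->0
2 1.6334 0->1
3 2.1690 1->3
final: 3 3.6971 -2.9838

Mode 2: guard c·x = 2.4014 hit at Δt = 0.7265 (t = 0.7265), x⁻ = (0.8594, -2.7665) → reset → x⁺ = (0.6781, -3.2678), jump to mode 0
Mode 0: guard c·x = 0.5925 hit at Δt = 0.9069 (t = 1.6334), x⁻ = (3.1514, -2.7811) → reset → x⁺ = (2.6929, -2.7889), jump to mode 1
Mode 1: guard c·x = -2.1053 hit at Δt = 0.5356 (t = 2.1690), x⁻ = (1.3808, -1.9754) → reset → x⁺ = (1.4360, -1.8744), jump to mode 3
Mode 3: flow for 0.8618 to horizon, guard not reached → x = (3.6971, -2.9838)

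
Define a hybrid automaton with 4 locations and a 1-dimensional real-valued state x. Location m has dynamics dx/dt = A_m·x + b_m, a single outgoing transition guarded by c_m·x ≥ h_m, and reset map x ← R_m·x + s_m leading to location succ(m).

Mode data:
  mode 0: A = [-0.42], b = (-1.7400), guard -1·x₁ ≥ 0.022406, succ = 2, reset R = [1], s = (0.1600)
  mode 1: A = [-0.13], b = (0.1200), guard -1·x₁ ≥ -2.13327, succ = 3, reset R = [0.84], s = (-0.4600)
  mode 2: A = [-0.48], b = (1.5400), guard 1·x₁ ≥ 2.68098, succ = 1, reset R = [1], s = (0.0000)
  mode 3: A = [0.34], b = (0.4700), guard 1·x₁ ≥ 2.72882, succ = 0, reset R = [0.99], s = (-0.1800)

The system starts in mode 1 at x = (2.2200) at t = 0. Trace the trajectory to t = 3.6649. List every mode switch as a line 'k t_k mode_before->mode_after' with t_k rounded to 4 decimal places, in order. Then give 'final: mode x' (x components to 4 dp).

Mode 1: guard c·x = -2.1333 hit at Δt = 0.5324 (t = 0.5324), x⁻ = (2.1333) → reset → x⁺ = (1.3319), jump to mode 3
Mode 3: guard c·x = 2.7288 hit at Δt = 1.2211 (t = 1.7535), x⁻ = (2.7288) → reset → x⁺ = (2.5215), jump to mode 0
Mode 0: guard c·x = 0.0224 hit at Δt = 1.1448 (t = 2.8983), x⁻ = (-0.0224) → reset → x⁺ = (0.1376), jump to mode 2
Mode 2: flow for 0.7666 to horizon, guard not reached → x = (1.0829)

1 0.5324 1->3
2 1.7535 3->0
3 2.8983 0->2
final: 2 1.0829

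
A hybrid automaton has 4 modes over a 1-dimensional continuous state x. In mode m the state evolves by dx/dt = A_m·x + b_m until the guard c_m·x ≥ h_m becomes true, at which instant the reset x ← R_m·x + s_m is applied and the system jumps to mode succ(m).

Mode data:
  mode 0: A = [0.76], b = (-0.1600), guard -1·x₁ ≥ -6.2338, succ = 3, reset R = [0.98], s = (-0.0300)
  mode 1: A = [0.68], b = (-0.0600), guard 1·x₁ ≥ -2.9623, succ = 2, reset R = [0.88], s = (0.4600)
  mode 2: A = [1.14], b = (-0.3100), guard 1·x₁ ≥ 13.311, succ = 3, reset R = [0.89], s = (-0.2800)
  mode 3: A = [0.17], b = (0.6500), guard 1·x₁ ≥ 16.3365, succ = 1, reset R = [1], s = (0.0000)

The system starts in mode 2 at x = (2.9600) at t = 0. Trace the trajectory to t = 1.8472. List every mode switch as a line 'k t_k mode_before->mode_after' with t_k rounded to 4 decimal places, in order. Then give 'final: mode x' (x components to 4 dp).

1 1.3852 2->3
final: 3 12.8243

Mode 2: guard c·x = 13.3110 hit at Δt = 1.3852 (t = 1.3852), x⁻ = (13.3110) → reset → x⁺ = (11.5668), jump to mode 3
Mode 3: flow for 0.4620 to horizon, guard not reached → x = (12.8243)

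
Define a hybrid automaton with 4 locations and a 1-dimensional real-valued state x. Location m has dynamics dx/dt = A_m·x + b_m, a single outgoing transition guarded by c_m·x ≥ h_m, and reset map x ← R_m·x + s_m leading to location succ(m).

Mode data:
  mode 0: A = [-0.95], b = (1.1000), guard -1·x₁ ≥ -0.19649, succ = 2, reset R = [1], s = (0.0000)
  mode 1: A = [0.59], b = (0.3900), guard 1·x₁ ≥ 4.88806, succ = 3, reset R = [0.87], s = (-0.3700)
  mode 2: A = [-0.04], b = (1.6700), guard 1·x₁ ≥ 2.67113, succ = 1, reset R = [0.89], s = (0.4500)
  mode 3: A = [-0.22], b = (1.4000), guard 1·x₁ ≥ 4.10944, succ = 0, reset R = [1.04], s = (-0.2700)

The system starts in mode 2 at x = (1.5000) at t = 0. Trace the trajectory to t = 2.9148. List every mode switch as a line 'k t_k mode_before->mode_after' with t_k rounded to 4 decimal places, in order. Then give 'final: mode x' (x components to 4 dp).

1 0.7382 2->1
2 1.5250 1->3
3 1.9608 3->0
final: 0 2.3077

Mode 2: guard c·x = 2.6711 hit at Δt = 0.7382 (t = 0.7382), x⁻ = (2.6711) → reset → x⁺ = (2.8273), jump to mode 1
Mode 1: guard c·x = 4.8881 hit at Δt = 0.7868 (t = 1.5250), x⁻ = (4.8881) → reset → x⁺ = (3.8826), jump to mode 3
Mode 3: guard c·x = 4.1094 hit at Δt = 0.4358 (t = 1.9608), x⁻ = (4.1094) → reset → x⁺ = (4.0038), jump to mode 0
Mode 0: flow for 0.9540 to horizon, guard not reached → x = (2.3077)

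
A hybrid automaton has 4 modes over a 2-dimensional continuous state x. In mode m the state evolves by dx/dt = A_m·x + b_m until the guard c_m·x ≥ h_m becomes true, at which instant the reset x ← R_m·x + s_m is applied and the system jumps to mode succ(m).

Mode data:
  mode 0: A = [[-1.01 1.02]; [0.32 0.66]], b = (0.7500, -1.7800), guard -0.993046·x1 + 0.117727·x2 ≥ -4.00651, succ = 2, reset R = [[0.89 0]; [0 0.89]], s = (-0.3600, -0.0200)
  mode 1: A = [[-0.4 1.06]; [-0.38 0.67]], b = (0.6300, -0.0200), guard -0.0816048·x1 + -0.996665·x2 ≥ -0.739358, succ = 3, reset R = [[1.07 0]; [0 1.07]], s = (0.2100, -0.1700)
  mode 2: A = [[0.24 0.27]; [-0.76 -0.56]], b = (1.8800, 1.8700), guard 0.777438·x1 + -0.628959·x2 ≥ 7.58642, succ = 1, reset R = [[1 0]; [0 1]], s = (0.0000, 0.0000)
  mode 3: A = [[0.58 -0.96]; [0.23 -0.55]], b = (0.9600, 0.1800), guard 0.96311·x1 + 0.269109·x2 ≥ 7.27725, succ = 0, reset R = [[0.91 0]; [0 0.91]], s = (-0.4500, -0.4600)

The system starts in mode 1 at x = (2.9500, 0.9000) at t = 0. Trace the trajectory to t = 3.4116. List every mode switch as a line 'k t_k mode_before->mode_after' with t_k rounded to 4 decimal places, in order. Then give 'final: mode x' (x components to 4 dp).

Mode 1: guard c·x = -0.7394 hit at Δt = 0.5891 (t = 0.5891), x⁻ = (3.0526, 0.4919) → reset → x⁺ = (3.4763, 0.3563), jump to mode 3
Mode 3: guard c·x = 7.2773 hit at Δt = 1.1672 (t = 1.7563), x⁻ = (7.1610, 1.4135) → reset → x⁺ = (6.0665, 0.8263), jump to mode 0
Mode 0: guard c·x = -4.0065 hit at Δt = 0.5747 (t = 2.3310), x⁻ = (4.1647, 1.0975) → reset → x⁺ = (3.3466, 0.9568), jump to mode 2
Mode 2: flow for 1.0806 to horizon, guard not reached → x = (6.6818, -1.1414)

1 0.5891 1->3
2 1.7563 3->0
3 2.3310 0->2
final: 2 6.6818 -1.1414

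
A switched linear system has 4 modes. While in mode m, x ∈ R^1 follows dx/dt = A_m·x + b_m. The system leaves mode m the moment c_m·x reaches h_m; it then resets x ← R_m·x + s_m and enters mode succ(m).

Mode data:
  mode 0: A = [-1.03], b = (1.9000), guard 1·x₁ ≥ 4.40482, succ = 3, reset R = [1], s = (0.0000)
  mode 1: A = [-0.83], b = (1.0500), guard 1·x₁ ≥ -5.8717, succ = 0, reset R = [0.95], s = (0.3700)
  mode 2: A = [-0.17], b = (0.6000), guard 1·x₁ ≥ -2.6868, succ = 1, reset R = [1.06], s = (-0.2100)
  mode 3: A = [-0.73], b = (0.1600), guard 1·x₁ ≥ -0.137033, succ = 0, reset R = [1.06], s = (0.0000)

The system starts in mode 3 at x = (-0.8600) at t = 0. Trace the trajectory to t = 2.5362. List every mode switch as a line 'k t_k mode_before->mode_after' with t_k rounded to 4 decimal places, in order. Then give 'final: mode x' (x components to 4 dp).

Mode 3: guard c·x = -0.1370 hit at Δt = 1.5184 (t = 1.5184), x⁻ = (-0.1370) → reset → x⁺ = (-0.1453), jump to mode 0
Mode 0: flow for 1.0178 to horizon, guard not reached → x = (1.1472)

1 1.5184 3->0
final: 0 1.1472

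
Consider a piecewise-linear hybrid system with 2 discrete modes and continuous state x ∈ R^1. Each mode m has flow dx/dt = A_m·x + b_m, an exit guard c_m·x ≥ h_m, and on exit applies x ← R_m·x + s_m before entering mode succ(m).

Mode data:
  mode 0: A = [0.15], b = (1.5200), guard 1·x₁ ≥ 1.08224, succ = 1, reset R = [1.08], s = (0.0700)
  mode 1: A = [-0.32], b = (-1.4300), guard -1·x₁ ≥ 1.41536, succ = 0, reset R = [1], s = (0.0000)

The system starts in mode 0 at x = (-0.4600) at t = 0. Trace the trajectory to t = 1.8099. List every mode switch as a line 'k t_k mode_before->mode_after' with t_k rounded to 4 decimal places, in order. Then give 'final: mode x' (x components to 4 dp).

Mode 0: guard c·x = 1.0822 hit at Δt = 0.9862 (t = 0.9862), x⁻ = (1.0822) → reset → x⁺ = (1.2388), jump to mode 1
Mode 1: flow for 0.8237 to horizon, guard not reached → x = (-0.0837)

1 0.9862 0->1
final: 1 -0.0837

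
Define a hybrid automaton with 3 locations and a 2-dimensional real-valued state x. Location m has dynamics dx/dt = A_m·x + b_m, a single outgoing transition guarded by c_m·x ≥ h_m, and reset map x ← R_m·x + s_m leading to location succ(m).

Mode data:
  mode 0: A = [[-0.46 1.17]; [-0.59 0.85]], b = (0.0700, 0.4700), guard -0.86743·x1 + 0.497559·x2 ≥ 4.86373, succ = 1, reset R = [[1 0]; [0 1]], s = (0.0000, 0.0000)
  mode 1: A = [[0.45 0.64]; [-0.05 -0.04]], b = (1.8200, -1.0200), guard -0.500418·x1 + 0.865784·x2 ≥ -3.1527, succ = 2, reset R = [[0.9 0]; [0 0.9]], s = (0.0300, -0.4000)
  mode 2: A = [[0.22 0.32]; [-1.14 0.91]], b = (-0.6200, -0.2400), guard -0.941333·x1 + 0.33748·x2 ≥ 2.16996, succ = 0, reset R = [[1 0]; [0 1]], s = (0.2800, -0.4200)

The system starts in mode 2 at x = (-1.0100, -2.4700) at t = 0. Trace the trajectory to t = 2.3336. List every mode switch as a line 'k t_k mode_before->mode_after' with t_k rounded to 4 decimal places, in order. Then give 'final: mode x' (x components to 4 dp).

1 1.1733 2->0
final: 0 -5.5876 -3.4719

Mode 2: guard c·x = 2.1700 hit at Δt = 1.1733 (t = 1.1733), x⁻ = (-3.4091, -3.0791) → reset → x⁺ = (-3.1291, -3.4991), jump to mode 0
Mode 0: flow for 1.1603 to horizon, guard not reached → x = (-5.5876, -3.4719)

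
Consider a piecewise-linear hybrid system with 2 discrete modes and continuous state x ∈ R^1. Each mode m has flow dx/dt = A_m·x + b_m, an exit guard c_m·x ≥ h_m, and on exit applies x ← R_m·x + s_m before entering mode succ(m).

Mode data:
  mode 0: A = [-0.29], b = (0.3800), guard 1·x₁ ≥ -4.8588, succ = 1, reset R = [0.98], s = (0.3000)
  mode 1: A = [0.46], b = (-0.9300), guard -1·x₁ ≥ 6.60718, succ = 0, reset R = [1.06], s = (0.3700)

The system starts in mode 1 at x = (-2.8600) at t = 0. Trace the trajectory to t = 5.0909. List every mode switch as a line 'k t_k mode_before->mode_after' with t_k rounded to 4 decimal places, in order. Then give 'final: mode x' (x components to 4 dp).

1 1.2383 1->0
2 2.1102 0->1
3 2.7317 1->0
4 3.6036 0->1
5 4.2251 1->0
final: 0 -4.8696

Mode 1: guard c·x = 6.6072 hit at Δt = 1.2383 (t = 1.2383), x⁻ = (-6.6072) → reset → x⁺ = (-6.6336), jump to mode 0
Mode 0: guard c·x = -4.8588 hit at Δt = 0.8719 (t = 2.1102), x⁻ = (-4.8588) → reset → x⁺ = (-4.4616), jump to mode 1
Mode 1: guard c·x = 6.6072 hit at Δt = 0.6215 (t = 2.7317), x⁻ = (-6.6072) → reset → x⁺ = (-6.6336), jump to mode 0
Mode 0: guard c·x = -4.8588 hit at Δt = 0.8719 (t = 3.6036), x⁻ = (-4.8588) → reset → x⁺ = (-4.4616), jump to mode 1
Mode 1: guard c·x = 6.6072 hit at Δt = 0.6215 (t = 4.2251), x⁻ = (-6.6072) → reset → x⁺ = (-6.6336), jump to mode 0
Mode 0: flow for 0.8658 to horizon, guard not reached → x = (-4.8696)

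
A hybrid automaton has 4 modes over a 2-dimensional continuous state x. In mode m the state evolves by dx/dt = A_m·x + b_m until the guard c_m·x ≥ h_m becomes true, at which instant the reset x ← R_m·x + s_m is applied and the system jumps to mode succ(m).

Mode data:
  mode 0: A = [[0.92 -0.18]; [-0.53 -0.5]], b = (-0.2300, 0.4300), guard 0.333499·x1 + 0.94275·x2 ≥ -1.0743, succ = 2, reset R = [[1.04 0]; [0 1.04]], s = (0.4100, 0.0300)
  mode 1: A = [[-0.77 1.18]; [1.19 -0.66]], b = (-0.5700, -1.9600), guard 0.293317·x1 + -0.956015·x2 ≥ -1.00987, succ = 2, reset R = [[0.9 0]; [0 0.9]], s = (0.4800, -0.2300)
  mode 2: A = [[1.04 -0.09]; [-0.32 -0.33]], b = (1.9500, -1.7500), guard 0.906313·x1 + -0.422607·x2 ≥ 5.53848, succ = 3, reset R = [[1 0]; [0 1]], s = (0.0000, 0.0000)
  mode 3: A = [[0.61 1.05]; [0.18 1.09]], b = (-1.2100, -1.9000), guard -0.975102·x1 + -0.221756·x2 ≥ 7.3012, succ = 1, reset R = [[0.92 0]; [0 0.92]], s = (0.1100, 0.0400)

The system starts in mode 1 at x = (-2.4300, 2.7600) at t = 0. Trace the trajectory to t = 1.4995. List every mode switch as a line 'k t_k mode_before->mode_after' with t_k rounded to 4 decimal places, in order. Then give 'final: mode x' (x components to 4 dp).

1 0.4118 1->2
final: 2 1.8037 -1.4604

Mode 1: guard c·x = -1.0099 hit at Δt = 0.4118 (t = 0.4118), x⁻ = (-1.3219, 0.6507) → reset → x⁺ = (-0.7097, 0.3557), jump to mode 2
Mode 2: flow for 1.0877 to horizon, guard not reached → x = (1.8037, -1.4604)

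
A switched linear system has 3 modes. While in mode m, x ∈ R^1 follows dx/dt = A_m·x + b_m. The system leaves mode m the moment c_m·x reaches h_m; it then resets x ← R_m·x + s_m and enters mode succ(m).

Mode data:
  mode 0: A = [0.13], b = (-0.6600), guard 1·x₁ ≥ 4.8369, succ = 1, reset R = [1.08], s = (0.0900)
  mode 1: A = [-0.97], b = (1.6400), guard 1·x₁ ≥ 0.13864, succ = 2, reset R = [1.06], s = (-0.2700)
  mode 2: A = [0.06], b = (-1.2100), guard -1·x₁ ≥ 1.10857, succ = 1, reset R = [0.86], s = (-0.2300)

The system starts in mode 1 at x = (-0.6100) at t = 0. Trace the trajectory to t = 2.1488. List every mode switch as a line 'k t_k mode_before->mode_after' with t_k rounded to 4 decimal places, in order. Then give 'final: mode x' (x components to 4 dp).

1 0.4058 1->2
2 1.1963 2->1
3 1.8315 1->2
final: 2 -0.5130

Mode 1: guard c·x = 0.1386 hit at Δt = 0.4058 (t = 0.4058), x⁻ = (0.1386) → reset → x⁺ = (-0.1230), jump to mode 2
Mode 2: guard c·x = 1.1086 hit at Δt = 0.7905 (t = 1.1963), x⁻ = (-1.1086) → reset → x⁺ = (-1.1834), jump to mode 1
Mode 1: guard c·x = 0.1386 hit at Δt = 0.6352 (t = 1.8315), x⁻ = (0.1386) → reset → x⁺ = (-0.1230), jump to mode 2
Mode 2: flow for 0.3173 to horizon, guard not reached → x = (-0.5130)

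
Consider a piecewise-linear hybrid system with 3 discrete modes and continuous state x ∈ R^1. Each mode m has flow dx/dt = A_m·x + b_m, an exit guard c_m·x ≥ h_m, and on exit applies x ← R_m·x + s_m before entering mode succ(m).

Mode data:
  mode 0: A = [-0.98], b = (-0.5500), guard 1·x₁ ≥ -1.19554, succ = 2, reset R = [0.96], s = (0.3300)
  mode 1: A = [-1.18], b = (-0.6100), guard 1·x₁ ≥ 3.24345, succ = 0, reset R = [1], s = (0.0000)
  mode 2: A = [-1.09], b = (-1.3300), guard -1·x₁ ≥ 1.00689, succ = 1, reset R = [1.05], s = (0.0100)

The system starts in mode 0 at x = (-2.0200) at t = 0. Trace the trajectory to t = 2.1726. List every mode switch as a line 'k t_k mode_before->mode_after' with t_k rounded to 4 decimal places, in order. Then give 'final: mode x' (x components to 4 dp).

1 0.8498 0->2
2 1.4323 2->1
final: 1 -0.7383

Mode 0: guard c·x = -1.1955 hit at Δt = 0.8498 (t = 0.8498), x⁻ = (-1.1955) → reset → x⁺ = (-0.8177), jump to mode 2
Mode 2: guard c·x = 1.0069 hit at Δt = 0.5825 (t = 1.4323), x⁻ = (-1.0069) → reset → x⁺ = (-1.0472), jump to mode 1
Mode 1: flow for 0.7403 to horizon, guard not reached → x = (-0.7383)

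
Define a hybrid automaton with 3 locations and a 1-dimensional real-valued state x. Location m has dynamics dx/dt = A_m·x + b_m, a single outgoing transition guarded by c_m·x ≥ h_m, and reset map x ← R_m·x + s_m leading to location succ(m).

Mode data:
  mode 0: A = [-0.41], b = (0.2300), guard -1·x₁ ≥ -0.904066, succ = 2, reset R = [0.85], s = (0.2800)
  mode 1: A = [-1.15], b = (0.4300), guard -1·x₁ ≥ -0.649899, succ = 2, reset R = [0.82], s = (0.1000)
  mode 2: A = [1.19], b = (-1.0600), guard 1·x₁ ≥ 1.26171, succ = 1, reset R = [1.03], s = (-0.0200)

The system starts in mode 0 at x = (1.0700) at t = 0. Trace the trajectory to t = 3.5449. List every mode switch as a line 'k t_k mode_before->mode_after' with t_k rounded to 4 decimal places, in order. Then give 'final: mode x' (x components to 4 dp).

1 0.9622 0->2
2 1.6810 2->1
3 2.7143 1->2
final: 2 0.1980

Mode 0: guard c·x = -0.9041 hit at Δt = 0.9622 (t = 0.9622), x⁻ = (0.9041) → reset → x⁺ = (1.0485), jump to mode 2
Mode 2: guard c·x = 1.2617 hit at Δt = 0.7188 (t = 1.6810), x⁻ = (1.2617) → reset → x⁺ = (1.2796), jump to mode 1
Mode 1: guard c·x = -0.6499 hit at Δt = 1.0333 (t = 2.7143), x⁻ = (0.6499) → reset → x⁺ = (0.6329), jump to mode 2
Mode 2: flow for 0.8306 to horizon, guard not reached → x = (0.1980)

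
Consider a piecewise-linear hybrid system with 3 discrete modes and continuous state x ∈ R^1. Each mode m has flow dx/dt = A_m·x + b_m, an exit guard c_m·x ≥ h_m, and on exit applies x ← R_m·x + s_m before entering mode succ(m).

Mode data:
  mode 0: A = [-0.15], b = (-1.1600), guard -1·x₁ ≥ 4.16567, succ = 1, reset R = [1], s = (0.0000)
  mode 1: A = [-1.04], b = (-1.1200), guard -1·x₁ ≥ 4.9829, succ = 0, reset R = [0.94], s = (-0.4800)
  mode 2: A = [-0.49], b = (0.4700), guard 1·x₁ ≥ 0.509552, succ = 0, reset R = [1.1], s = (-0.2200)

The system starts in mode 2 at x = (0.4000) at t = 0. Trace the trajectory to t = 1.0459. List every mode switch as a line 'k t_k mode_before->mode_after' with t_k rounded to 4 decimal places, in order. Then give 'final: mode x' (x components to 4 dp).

Mode 2: guard c·x = 0.5096 hit at Δt = 0.4450 (t = 0.4450), x⁻ = (0.5096) → reset → x⁺ = (0.3405), jump to mode 0
Mode 0: flow for 0.6009 to horizon, guard not reached → x = (-0.3554)

1 0.4450 2->0
final: 0 -0.3554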